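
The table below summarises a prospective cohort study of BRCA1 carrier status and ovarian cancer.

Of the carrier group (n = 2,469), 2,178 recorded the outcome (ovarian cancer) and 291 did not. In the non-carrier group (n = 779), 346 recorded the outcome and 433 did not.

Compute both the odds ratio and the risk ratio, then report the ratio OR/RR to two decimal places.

4.72

From the description: a = 2178, b = 291, c = 346, d = 433.
OR = (2178·433)/(291·346) = 943074/100686 = 9.36649
Risk in exposed = 2178/2469 = 0.88214; risk in unexposed = 346/779 = 0.44416; RR = 1.98609
OR/RR = 9.36649 / 1.98609 = 4.71605
The outcome is not rare, so the OR lies further from 1 than the RR.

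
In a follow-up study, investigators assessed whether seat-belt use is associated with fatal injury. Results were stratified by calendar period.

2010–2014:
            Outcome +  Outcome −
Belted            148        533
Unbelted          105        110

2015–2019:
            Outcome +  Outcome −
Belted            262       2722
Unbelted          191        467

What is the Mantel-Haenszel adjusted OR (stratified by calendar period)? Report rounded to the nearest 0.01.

0.25

OR_MH = Σ(aᵢdᵢ/nᵢ) / Σ(bᵢcᵢ/nᵢ), where nᵢ is the stratum total.
Stratum 1 (2010–2014): n = 896; a·d/n = 148·110/896 = 18.1696; b·c/n = 533·105/896 = 62.4609
Stratum 2 (2015–2019): n = 3642; a·d/n = 262·467/3642 = 33.5953; b·c/n = 2722·191/3642 = 142.7518
OR_MH = (18.1696 + 33.5953) / (62.4609 + 142.7518) = 51.7649 / 205.2127 = 0.25225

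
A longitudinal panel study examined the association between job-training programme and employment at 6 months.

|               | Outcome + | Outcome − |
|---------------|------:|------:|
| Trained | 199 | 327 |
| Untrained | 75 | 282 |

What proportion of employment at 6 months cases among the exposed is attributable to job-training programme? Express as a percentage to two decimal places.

44.47

Cells: a = 199, b = 327, c = 75, d = 282.
Risk in exposed = 199/526 = 0.37833; risk in unexposed = 75/357 = 0.21008.
RR = 0.37833/0.21008 = 1.80084
AR% = (RR − 1)/RR × 100 = (1.80084 − 1)/1.80084 × 100 = 44.4703%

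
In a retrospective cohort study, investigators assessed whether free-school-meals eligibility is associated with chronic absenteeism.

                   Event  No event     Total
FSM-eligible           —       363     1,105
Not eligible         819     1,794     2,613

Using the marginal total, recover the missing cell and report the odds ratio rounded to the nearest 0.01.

The missing cell is in the exposed row: 1105 − 363 = 742.
So a = 742, b = 363, c = 819, d = 1794.
OR = (a·d)/(b·c) = (742 × 1794) / (363 × 819) = 1331148 / 297297 = 4.47750

4.48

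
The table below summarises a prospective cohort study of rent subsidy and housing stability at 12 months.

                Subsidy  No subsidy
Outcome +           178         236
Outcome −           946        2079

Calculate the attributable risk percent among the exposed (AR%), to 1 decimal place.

Reading the table with exposure as columns: a = 178 (Subsidy, case), b = 946 (Subsidy, non-case), c = 236 (No subsidy, case), d = 2079.
Risk in exposed = 178/1124 = 0.15836; risk in unexposed = 236/2315 = 0.10194.
RR = 0.15836/0.10194 = 1.55343
AR% = (RR − 1)/RR × 100 = (1.55343 − 1)/1.55343 × 100 = 35.6265%

35.6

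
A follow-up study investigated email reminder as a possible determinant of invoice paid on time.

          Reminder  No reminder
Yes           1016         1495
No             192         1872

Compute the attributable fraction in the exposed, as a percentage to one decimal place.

47.2

Reading the table with exposure as columns: a = 1016 (Reminder, case), b = 192 (Reminder, non-case), c = 1495 (No reminder, case), d = 1872.
Risk in exposed = 1016/1208 = 0.84106; risk in unexposed = 1495/3367 = 0.44402.
RR = 0.84106/0.44402 = 1.89421
AR% = (RR − 1)/RR × 100 = (1.89421 − 1)/1.89421 × 100 = 47.2076%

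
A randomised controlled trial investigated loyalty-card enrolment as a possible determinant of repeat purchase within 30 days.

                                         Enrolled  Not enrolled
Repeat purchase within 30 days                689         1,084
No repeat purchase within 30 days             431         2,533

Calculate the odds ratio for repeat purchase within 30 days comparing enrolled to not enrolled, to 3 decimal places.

Reading the table with exposure as columns: a = 689 (Enrolled, case), b = 431 (Enrolled, non-case), c = 1084 (Not enrolled, case), d = 2533.
OR = (a·d)/(b·c) = (689 × 2533) / (431 × 1084) = 1745237 / 467204 = 3.73549
The odds of repeat purchase within 30 days are about 3.74 times as high in the enrolled group.

3.735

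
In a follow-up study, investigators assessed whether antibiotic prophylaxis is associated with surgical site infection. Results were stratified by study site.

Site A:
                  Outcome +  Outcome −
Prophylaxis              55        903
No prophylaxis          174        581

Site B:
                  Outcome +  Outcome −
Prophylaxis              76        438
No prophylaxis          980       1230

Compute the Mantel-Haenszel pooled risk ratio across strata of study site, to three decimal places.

RR_MH = Σ(aᵢ·n₀ᵢ/nᵢ) / Σ(cᵢ·n₁ᵢ/nᵢ), with n₁ᵢ = aᵢ+bᵢ (exposed), n₀ᵢ = cᵢ+dᵢ (unexposed), nᵢ = n₁ᵢ+n₀ᵢ.
Stratum 1 (Site A): n₁ = 958, n₀ = 755, n = 1713; a·n₀/n = 55·755/1713 = 24.2411; c·n₁/n = 174·958/1713 = 97.3100
Stratum 2 (Site B): n₁ = 514, n₀ = 2210, n = 2724; a·n₀/n = 76·2210/2724 = 61.6593; c·n₁/n = 980·514/2724 = 184.9192
RR_MH = (24.2411 + 61.6593) / (97.3100 + 184.9192) = 85.9004 / 282.2292 = 0.30436

0.304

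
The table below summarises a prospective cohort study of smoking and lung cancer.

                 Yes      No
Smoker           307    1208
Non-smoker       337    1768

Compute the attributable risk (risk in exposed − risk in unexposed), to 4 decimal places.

Cells: a = 307, b = 1208, c = 337, d = 1768.
Risk in exposed = 307/1515 = 0.202640; risk in unexposed = 337/2105 = 0.160095.
Risk difference = 0.202640 − 0.160095 = 0.042545

0.0425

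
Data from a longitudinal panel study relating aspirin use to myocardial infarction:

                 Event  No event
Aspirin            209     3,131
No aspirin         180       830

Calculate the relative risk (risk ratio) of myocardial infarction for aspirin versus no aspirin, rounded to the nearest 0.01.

0.35

Cells: a = 209, b = 3131, c = 180, d = 830.
Risk in exposed = 209/3340 = 0.06257; risk in unexposed = 180/1010 = 0.17822.
RR = 0.06257 / 0.17822 = 0.35111
The risk is 65% lower among the exposed than among the unexposed.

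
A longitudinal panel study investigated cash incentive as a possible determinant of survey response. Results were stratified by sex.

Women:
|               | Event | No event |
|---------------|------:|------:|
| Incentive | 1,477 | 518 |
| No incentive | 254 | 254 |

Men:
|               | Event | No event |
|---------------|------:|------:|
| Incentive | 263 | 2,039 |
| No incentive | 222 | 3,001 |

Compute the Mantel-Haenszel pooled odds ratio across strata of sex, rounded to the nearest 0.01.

2.18

OR_MH = Σ(aᵢdᵢ/nᵢ) / Σ(bᵢcᵢ/nᵢ), where nᵢ is the stratum total.
Stratum 1 (Women): n = 2503; a·d/n = 1477·254/2503 = 149.8833; b·c/n = 518·254/2503 = 52.5657
Stratum 2 (Men): n = 5525; a·d/n = 263·3001/5525 = 142.8530; b·c/n = 2039·222/5525 = 81.9290
OR_MH = (149.8833 + 142.8530) / (52.5657 + 81.9290) = 292.7364 / 134.4948 = 2.17656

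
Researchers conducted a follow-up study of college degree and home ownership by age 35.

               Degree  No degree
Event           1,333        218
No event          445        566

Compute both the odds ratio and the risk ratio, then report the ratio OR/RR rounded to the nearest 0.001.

2.885

Reading the table with exposure as columns: a = 1333 (Degree, case), b = 445 (Degree, non-case), c = 218 (No degree, case), d = 566.
OR = (1333·566)/(445·218) = 754478/97010 = 7.77732
Risk in exposed = 1333/1778 = 0.74972; risk in unexposed = 218/784 = 0.27806; RR = 2.69624
OR/RR = 7.77732 / 2.69624 = 2.88451
The outcome is not rare, so the OR lies further from 1 than the RR.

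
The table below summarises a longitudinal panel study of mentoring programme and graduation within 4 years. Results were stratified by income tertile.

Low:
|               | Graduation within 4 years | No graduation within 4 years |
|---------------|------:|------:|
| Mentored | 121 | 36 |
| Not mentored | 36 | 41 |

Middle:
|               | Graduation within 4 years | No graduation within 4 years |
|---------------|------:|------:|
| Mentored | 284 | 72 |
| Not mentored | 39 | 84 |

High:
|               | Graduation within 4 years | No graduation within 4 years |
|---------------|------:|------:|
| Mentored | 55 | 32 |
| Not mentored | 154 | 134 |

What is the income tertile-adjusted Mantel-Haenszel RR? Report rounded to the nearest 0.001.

1.744

RR_MH = Σ(aᵢ·n₀ᵢ/nᵢ) / Σ(cᵢ·n₁ᵢ/nᵢ), with n₁ᵢ = aᵢ+bᵢ (exposed), n₀ᵢ = cᵢ+dᵢ (unexposed), nᵢ = n₁ᵢ+n₀ᵢ.
Stratum 1 (Low): n₁ = 157, n₀ = 77, n = 234; a·n₀/n = 121·77/234 = 39.8162; c·n₁/n = 36·157/234 = 24.1538
Stratum 2 (Middle): n₁ = 356, n₀ = 123, n = 479; a·n₀/n = 284·123/479 = 72.9269; c·n₁/n = 39·356/479 = 28.9854
Stratum 3 (High): n₁ = 87, n₀ = 288, n = 375; a·n₀/n = 55·288/375 = 42.2400; c·n₁/n = 154·87/375 = 35.7280
RR_MH = (39.8162 + 72.9269 + 42.2400) / (24.1538 + 28.9854 + 35.7280) = 154.9832 / 88.8672 = 1.74399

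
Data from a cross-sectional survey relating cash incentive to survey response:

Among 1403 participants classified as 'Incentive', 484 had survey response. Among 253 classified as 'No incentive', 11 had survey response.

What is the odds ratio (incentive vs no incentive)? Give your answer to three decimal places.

From the description: a = 484, b = 919, c = 11, d = 242.
OR = (a·d)/(b·c) = (484 × 242) / (919 × 11) = 117128 / 10109 = 11.58651
The odds of survey response are about 11.59 times as high in the incentive group.

11.587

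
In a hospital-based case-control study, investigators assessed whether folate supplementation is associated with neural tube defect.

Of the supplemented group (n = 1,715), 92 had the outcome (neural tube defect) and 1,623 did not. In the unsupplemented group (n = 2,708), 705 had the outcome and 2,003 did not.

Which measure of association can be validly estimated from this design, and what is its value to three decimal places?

From the description: a = 92, b = 1623, c = 705, d = 2003.
This is a hospital-based case-control study: participants were sampled on outcome status, so risks in the source population cannot be estimated directly — relative risk is not valid here. The odds ratio is the appropriate measure.
OR = (a·d)/(b·c) = (92 × 2003) / (1623 × 705) = 184276 / 1144215 = 0.16105

0.161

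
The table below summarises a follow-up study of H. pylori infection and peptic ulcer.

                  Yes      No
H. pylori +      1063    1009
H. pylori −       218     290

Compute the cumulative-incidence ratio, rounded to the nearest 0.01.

1.20

Cells: a = 1063, b = 1009, c = 218, d = 290.
Risk in exposed = 1063/2072 = 0.51303; risk in unexposed = 218/508 = 0.42913.
RR = 0.51303 / 0.42913 = 1.19550
The risk among the exposed is 1.20 times that among the unexposed.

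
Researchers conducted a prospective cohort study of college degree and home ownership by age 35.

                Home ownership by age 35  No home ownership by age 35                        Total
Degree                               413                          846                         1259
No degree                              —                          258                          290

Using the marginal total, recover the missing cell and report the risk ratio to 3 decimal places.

2.973

The missing cell is in the unexposed row: 290 − 258 = 32.
So a = 413, b = 846, c = 32, d = 258.
RR = [a/(a+b)] / [c/(c+d)] = (413/1259) / (32/290) = 0.32804/0.11034 = 2.97285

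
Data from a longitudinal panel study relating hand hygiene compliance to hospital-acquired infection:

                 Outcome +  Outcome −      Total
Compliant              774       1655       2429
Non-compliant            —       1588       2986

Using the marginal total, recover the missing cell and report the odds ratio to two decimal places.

The missing cell is in the unexposed row: 2986 − 1588 = 1398.
So a = 774, b = 1655, c = 1398, d = 1588.
OR = (a·d)/(b·c) = (774 × 1588) / (1655 × 1398) = 1229112 / 2313690 = 0.53123

0.53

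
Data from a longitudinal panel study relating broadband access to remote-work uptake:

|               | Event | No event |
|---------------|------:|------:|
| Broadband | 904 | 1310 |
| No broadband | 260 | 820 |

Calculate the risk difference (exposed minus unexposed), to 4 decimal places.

0.1676

Cells: a = 904, b = 1310, c = 260, d = 820.
Risk in exposed = 904/2214 = 0.408311; risk in unexposed = 260/1080 = 0.240741.
Risk difference = 0.408311 − 0.240741 = 0.167570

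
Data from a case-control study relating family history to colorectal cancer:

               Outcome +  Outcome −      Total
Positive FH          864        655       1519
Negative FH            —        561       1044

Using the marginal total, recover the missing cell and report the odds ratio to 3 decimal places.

1.532

The missing cell is in the unexposed row: 1044 − 561 = 483.
So a = 864, b = 655, c = 483, d = 561.
OR = (a·d)/(b·c) = (864 × 561) / (655 × 483) = 484704 / 316365 = 1.53210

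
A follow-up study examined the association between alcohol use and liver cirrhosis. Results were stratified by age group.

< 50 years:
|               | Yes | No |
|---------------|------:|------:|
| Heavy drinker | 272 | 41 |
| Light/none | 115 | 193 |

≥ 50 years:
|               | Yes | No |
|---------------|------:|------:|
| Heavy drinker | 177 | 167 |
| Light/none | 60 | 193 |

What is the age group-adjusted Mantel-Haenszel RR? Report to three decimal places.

2.268

RR_MH = Σ(aᵢ·n₀ᵢ/nᵢ) / Σ(cᵢ·n₁ᵢ/nᵢ), with n₁ᵢ = aᵢ+bᵢ (exposed), n₀ᵢ = cᵢ+dᵢ (unexposed), nᵢ = n₁ᵢ+n₀ᵢ.
Stratum 1 (< 50 years): n₁ = 313, n₀ = 308, n = 621; a·n₀/n = 272·308/621 = 134.9050; c·n₁/n = 115·313/621 = 57.9630
Stratum 2 (≥ 50 years): n₁ = 344, n₀ = 253, n = 597; a·n₀/n = 177·253/597 = 75.0101; c·n₁/n = 60·344/597 = 34.5729
RR_MH = (134.9050 + 75.0101) / (57.9630 + 34.5729) = 209.9150 / 92.5358 = 2.26847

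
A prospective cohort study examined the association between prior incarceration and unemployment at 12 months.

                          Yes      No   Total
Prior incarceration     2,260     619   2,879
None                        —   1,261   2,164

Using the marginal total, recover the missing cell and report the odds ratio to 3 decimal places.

5.099

The missing cell is in the unexposed row: 2164 − 1261 = 903.
So a = 2260, b = 619, c = 903, d = 1261.
OR = (a·d)/(b·c) = (2260 × 1261) / (619 × 903) = 2849860 / 558957 = 5.09853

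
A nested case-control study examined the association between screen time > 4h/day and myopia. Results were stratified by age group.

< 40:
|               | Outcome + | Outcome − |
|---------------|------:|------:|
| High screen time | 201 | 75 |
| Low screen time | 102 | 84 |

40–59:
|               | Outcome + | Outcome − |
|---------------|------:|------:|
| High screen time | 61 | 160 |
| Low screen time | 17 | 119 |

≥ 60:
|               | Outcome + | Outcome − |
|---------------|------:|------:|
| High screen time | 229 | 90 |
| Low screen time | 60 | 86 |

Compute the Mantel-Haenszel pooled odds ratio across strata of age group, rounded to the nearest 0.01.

2.77

OR_MH = Σ(aᵢdᵢ/nᵢ) / Σ(bᵢcᵢ/nᵢ), where nᵢ is the stratum total.
Stratum 1 (< 40): n = 462; a·d/n = 201·84/462 = 36.5455; b·c/n = 75·102/462 = 16.5584
Stratum 2 (40–59): n = 357; a·d/n = 61·119/357 = 20.3333; b·c/n = 160·17/357 = 7.6190
Stratum 3 (≥ 60): n = 465; a·d/n = 229·86/465 = 42.3527; b·c/n = 90·60/465 = 11.6129
OR_MH = (36.5455 + 20.3333 + 42.3527) / (16.5584 + 7.6190 + 11.6129) = 99.2315 / 35.7904 = 2.77257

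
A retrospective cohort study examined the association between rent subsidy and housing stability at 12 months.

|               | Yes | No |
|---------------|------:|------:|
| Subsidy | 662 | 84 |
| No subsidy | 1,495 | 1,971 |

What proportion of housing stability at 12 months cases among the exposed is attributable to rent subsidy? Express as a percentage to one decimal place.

51.4

Cells: a = 662, b = 84, c = 1495, d = 1971.
Risk in exposed = 662/746 = 0.88740; risk in unexposed = 1495/3466 = 0.43133.
RR = 0.88740/0.43133 = 2.05734
AR% = (RR − 1)/RR × 100 = (2.05734 − 1)/2.05734 × 100 = 51.3936%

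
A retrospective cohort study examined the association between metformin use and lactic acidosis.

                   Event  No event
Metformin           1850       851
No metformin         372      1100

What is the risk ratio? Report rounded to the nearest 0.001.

2.710

Cells: a = 1850, b = 851, c = 372, d = 1100.
Risk in exposed = 1850/2701 = 0.68493; risk in unexposed = 372/1472 = 0.25272.
RR = 0.68493 / 0.25272 = 2.71027
The risk among the exposed is 2.71 times that among the unexposed.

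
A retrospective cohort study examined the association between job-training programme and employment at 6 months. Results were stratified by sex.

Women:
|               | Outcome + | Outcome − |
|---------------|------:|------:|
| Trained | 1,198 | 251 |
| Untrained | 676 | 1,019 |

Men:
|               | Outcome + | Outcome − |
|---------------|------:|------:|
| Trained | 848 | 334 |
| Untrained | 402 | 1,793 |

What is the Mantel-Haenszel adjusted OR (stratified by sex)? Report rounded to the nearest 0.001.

8.946

OR_MH = Σ(aᵢdᵢ/nᵢ) / Σ(bᵢcᵢ/nᵢ), where nᵢ is the stratum total.
Stratum 1 (Women): n = 3144; a·d/n = 1198·1019/3144 = 388.2831; b·c/n = 251·676/3144 = 53.9682
Stratum 2 (Men): n = 3377; a·d/n = 848·1793/3377 = 450.2410; b·c/n = 334·402/3377 = 39.7595
OR_MH = (388.2831 + 450.2410) / (53.9682 + 39.7595) = 838.5241 / 93.7277 = 8.94638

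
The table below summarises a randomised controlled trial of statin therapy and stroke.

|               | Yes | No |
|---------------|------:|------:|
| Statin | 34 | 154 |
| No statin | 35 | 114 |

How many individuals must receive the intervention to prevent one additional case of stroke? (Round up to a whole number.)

19

Risk in treated group = 34/188 = 0.18085; risk in control = 35/149 = 0.23490.
Absolute risk reduction = 0.23490 − 0.18085 = 0.05405
NNT = 1 / ARR = 1 / 0.05405 = 18.502 → round up → 19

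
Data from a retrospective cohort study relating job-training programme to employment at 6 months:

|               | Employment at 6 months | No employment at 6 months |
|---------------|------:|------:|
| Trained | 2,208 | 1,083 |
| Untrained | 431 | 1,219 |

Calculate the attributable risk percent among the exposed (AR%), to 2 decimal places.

61.07

Cells: a = 2208, b = 1083, c = 431, d = 1219.
Risk in exposed = 2208/3291 = 0.67092; risk in unexposed = 431/1650 = 0.26121.
RR = 0.67092/0.26121 = 2.56849
AR% = (RR − 1)/RR × 100 = (2.56849 − 1)/2.56849 × 100 = 61.0666%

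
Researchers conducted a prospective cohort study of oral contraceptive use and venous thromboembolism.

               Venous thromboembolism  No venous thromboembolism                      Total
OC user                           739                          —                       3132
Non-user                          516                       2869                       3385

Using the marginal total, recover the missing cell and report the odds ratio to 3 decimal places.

1.717

The missing cell is in the exposed row: 3132 − 739 = 2393.
So a = 739, b = 2393, c = 516, d = 2869.
OR = (a·d)/(b·c) = (739 × 2869) / (2393 × 516) = 2120191 / 1234788 = 1.71705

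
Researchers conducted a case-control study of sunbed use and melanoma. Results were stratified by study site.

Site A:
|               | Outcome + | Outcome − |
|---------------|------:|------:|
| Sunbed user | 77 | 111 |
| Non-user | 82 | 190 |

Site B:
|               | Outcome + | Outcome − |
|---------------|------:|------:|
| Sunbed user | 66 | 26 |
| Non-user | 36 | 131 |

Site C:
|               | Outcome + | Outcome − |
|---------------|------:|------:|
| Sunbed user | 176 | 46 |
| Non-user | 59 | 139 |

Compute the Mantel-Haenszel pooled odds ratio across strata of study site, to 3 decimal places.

OR_MH = Σ(aᵢdᵢ/nᵢ) / Σ(bᵢcᵢ/nᵢ), where nᵢ is the stratum total.
Stratum 1 (Site A): n = 460; a·d/n = 77·190/460 = 31.8043; b·c/n = 111·82/460 = 19.7870
Stratum 2 (Site B): n = 259; a·d/n = 66·131/259 = 33.3822; b·c/n = 26·36/259 = 3.6139
Stratum 3 (Site C): n = 420; a·d/n = 176·139/420 = 58.2476; b·c/n = 46·59/420 = 6.4619
OR_MH = (31.8043 + 33.3822 + 58.2476) / (19.7870 + 3.6139 + 6.4619) = 123.4342 / 29.8628 = 4.13338

4.133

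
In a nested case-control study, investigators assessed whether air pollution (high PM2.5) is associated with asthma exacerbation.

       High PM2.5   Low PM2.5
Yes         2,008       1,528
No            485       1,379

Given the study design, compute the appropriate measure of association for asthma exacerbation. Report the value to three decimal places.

Reading the table with exposure as columns: a = 2008 (High PM2.5, case), b = 485 (High PM2.5, non-case), c = 1528 (Low PM2.5, case), d = 1379.
This is a nested case-control study: participants were sampled on outcome status, so risks in the source population cannot be estimated directly — relative risk is not valid here. The odds ratio is the appropriate measure.
OR = (a·d)/(b·c) = (2008 × 1379) / (485 × 1528) = 2769032 / 741080 = 3.73648

3.736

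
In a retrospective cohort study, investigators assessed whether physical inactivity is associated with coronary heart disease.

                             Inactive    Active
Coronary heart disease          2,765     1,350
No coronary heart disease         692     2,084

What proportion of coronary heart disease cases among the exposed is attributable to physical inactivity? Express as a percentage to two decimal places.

Reading the table with exposure as columns: a = 2765 (Inactive, case), b = 692 (Inactive, non-case), c = 1350 (Active, case), d = 2084.
Risk in exposed = 2765/3457 = 0.79983; risk in unexposed = 1350/3434 = 0.39313.
RR = 0.79983/0.39313 = 2.03452
AR% = (RR − 1)/RR × 100 = (2.03452 − 1)/2.03452 × 100 = 50.8484%

50.85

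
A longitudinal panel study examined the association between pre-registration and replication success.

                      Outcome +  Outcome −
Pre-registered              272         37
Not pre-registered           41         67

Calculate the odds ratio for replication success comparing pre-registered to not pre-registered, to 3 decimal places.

Cells: a = 272, b = 37, c = 41, d = 67.
OR = (a·d)/(b·c) = (272 × 67) / (37 × 41) = 18224 / 1517 = 12.01318
The odds of replication success are about 12.01 times as high in the pre-registered group.

12.013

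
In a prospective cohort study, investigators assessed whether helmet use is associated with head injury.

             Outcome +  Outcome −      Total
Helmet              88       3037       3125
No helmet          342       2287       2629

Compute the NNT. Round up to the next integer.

Risk in treated group = 88/3125 = 0.02816; risk in control = 342/2629 = 0.13009.
Absolute risk reduction = 0.13009 − 0.02816 = 0.10193
NNT = 1 / ARR = 1 / 0.10193 = 9.811 → round up → 10

10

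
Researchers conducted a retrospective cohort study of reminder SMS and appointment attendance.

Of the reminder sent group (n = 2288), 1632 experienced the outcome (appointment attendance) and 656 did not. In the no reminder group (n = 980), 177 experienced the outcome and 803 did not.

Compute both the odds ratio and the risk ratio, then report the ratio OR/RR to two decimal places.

2.86

From the description: a = 1632, b = 656, c = 177, d = 803.
OR = (1632·803)/(656·177) = 1310496/116112 = 11.28648
Risk in exposed = 1632/2288 = 0.71329; risk in unexposed = 177/980 = 0.18061; RR = 3.94927
OR/RR = 11.28648 / 3.94927 = 2.85786
The outcome is not rare, so the OR lies further from 1 than the RR.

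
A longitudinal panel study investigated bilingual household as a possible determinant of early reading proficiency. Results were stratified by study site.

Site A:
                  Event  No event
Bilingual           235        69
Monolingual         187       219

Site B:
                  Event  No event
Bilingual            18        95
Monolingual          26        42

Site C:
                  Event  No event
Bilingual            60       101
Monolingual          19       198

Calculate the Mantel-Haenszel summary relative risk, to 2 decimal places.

1.68

RR_MH = Σ(aᵢ·n₀ᵢ/nᵢ) / Σ(cᵢ·n₁ᵢ/nᵢ), with n₁ᵢ = aᵢ+bᵢ (exposed), n₀ᵢ = cᵢ+dᵢ (unexposed), nᵢ = n₁ᵢ+n₀ᵢ.
Stratum 1 (Site A): n₁ = 304, n₀ = 406, n = 710; a·n₀/n = 235·406/710 = 134.3803; c·n₁/n = 187·304/710 = 80.0676
Stratum 2 (Site B): n₁ = 113, n₀ = 68, n = 181; a·n₀/n = 18·68/181 = 6.7624; c·n₁/n = 26·113/181 = 16.2320
Stratum 3 (Site C): n₁ = 161, n₀ = 217, n = 378; a·n₀/n = 60·217/378 = 34.4444; c·n₁/n = 19·161/378 = 8.0926
RR_MH = (134.3803 + 6.7624 + 34.4444) / (80.0676 + 16.2320 + 8.0926) = 175.5872 / 104.3922 = 1.68199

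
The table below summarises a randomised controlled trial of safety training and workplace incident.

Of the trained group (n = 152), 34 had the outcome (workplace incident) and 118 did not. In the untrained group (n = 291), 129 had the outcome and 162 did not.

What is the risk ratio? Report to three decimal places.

From the description: a = 34, b = 118, c = 129, d = 162.
Risk in exposed = 34/152 = 0.22368; risk in unexposed = 129/291 = 0.44330.
RR = 0.22368 / 0.44330 = 0.50459
The risk is 50% lower among the exposed than among the unexposed.

0.505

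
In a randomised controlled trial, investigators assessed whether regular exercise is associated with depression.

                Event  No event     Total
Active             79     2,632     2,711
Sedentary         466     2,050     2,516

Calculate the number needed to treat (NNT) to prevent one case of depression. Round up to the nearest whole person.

7

Risk in treated group = 79/2711 = 0.02914; risk in control = 466/2516 = 0.18521.
Absolute risk reduction = 0.18521 − 0.02914 = 0.15607
NNT = 1 / ARR = 1 / 0.15607 = 6.407 → round up → 7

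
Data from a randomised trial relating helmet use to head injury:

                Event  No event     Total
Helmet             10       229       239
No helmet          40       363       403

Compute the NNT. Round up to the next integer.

Risk in treated group = 10/239 = 0.04184; risk in control = 40/403 = 0.09926.
Absolute risk reduction = 0.09926 − 0.04184 = 0.05741
NNT = 1 / ARR = 1 / 0.05741 = 17.417 → round up → 18

18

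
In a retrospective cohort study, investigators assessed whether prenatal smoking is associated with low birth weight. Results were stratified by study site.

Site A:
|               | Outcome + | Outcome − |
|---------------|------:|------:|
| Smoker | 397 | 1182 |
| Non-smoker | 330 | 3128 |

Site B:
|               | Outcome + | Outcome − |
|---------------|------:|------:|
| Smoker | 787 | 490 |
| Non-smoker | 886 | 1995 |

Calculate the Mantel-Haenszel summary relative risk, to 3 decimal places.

2.178

RR_MH = Σ(aᵢ·n₀ᵢ/nᵢ) / Σ(cᵢ·n₁ᵢ/nᵢ), with n₁ᵢ = aᵢ+bᵢ (exposed), n₀ᵢ = cᵢ+dᵢ (unexposed), nᵢ = n₁ᵢ+n₀ᵢ.
Stratum 1 (Site A): n₁ = 1579, n₀ = 3458, n = 5037; a·n₀/n = 397·3458/5037 = 272.5483; c·n₁/n = 330·1579/5037 = 103.4485
Stratum 2 (Site B): n₁ = 1277, n₀ = 2881, n = 4158; a·n₀/n = 787·2881/4158 = 545.2975; c·n₁/n = 886·1277/4158 = 272.1073
RR_MH = (272.5483 + 545.2975) / (103.4485 + 272.1073) = 817.8458 / 375.5557 = 2.17769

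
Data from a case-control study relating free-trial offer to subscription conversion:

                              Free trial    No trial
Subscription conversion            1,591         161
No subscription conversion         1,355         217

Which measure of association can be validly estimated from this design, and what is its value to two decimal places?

1.58

Reading the table with exposure as columns: a = 1591 (Free trial, case), b = 1355 (Free trial, non-case), c = 161 (No trial, case), d = 217.
This is a case-control study: participants were sampled on outcome status, so risks in the source population cannot be estimated directly — relative risk is not valid here. The odds ratio is the appropriate measure.
OR = (a·d)/(b·c) = (1591 × 217) / (1355 × 161) = 345247 / 218155 = 1.58258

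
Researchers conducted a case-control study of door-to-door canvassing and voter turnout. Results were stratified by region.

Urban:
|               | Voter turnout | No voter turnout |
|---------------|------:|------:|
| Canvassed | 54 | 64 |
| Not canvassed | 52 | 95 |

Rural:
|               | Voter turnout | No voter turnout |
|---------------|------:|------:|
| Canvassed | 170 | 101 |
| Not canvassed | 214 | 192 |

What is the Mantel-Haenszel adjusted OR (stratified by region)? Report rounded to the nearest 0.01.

1.52

OR_MH = Σ(aᵢdᵢ/nᵢ) / Σ(bᵢcᵢ/nᵢ), where nᵢ is the stratum total.
Stratum 1 (Urban): n = 265; a·d/n = 54·95/265 = 19.3585; b·c/n = 64·52/265 = 12.5585
Stratum 2 (Rural): n = 677; a·d/n = 170·192/677 = 48.2127; b·c/n = 101·214/677 = 31.9261
OR_MH = (19.3585 + 48.2127) / (12.5585 + 31.9261) = 67.5712 / 44.4846 = 1.51898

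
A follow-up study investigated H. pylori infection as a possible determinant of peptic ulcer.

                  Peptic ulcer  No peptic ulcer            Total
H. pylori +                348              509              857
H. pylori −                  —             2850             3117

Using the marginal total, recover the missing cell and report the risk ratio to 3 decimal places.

The missing cell is in the unexposed row: 3117 − 2850 = 267.
So a = 348, b = 509, c = 267, d = 2850.
RR = [a/(a+b)] / [c/(c+d)] = (348/857) / (267/3117) = 0.40607/0.08566 = 4.74050

4.740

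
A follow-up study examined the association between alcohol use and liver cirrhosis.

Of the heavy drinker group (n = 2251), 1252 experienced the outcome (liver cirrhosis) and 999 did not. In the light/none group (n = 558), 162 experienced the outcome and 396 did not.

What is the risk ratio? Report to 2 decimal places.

1.92

From the description: a = 1252, b = 999, c = 162, d = 396.
Risk in exposed = 1252/2251 = 0.55620; risk in unexposed = 162/558 = 0.29032.
RR = 0.55620 / 0.29032 = 1.91579
The risk among the exposed is 1.92 times that among the unexposed.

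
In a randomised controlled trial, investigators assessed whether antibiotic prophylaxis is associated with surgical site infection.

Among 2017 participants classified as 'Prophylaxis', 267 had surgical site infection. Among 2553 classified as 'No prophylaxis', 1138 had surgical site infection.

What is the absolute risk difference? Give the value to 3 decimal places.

-0.313

From the description: a = 267, b = 1750, c = 1138, d = 1415.
Risk in exposed = 267/2017 = 0.132375; risk in unexposed = 1138/2553 = 0.445750.
Risk difference = 0.132375 − 0.445750 = -0.313375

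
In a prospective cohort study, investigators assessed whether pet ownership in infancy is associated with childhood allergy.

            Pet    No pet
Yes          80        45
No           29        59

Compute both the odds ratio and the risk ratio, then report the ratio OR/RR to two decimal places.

2.13

Reading the table with exposure as columns: a = 80 (Pet, case), b = 29 (Pet, non-case), c = 45 (No pet, case), d = 59.
OR = (80·59)/(29·45) = 4720/1305 = 3.61686
Risk in exposed = 80/109 = 0.73394; risk in unexposed = 45/104 = 0.43269; RR = 1.69623
OR/RR = 3.61686 / 1.69623 = 2.13229
The outcome is not rare, so the OR lies further from 1 than the RR.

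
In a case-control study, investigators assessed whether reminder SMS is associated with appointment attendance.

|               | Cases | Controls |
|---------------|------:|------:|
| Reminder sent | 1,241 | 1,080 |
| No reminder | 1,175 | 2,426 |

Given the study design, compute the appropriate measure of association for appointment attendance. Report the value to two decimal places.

2.37

Cells: a = 1241, b = 1080, c = 1175, d = 2426.
This is a case-control study: participants were sampled on outcome status, so risks in the source population cannot be estimated directly — relative risk is not valid here. The odds ratio is the appropriate measure.
OR = (a·d)/(b·c) = (1241 × 2426) / (1080 × 1175) = 3010666 / 1269000 = 2.37247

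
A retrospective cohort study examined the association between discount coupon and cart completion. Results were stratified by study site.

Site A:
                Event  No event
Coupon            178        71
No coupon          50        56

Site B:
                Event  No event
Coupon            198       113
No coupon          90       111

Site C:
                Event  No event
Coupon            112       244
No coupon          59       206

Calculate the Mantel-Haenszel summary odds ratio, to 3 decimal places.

OR_MH = Σ(aᵢdᵢ/nᵢ) / Σ(bᵢcᵢ/nᵢ), where nᵢ is the stratum total.
Stratum 1 (Site A): n = 355; a·d/n = 178·56/355 = 28.0789; b·c/n = 71·50/355 = 10.0000
Stratum 2 (Site B): n = 512; a·d/n = 198·111/512 = 42.9258; b·c/n = 113·90/512 = 19.8633
Stratum 3 (Site C): n = 621; a·d/n = 112·206/621 = 37.1530; b·c/n = 244·59/621 = 23.1820
OR_MH = (28.0789 + 42.9258 + 37.1530) / (10.0000 + 19.8633 + 23.1820) = 108.1576 / 53.0452 = 2.03897

2.039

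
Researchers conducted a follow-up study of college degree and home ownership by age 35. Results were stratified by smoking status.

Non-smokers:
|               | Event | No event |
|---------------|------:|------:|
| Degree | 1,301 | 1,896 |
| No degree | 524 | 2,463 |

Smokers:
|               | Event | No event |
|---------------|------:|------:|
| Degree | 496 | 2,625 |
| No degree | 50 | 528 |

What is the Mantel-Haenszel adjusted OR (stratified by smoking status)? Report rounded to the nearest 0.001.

OR_MH = Σ(aᵢdᵢ/nᵢ) / Σ(bᵢcᵢ/nᵢ), where nᵢ is the stratum total.
Stratum 1 (Non-smokers): n = 6184; a·d/n = 1301·2463/6184 = 518.1700; b·c/n = 1896·524/6184 = 160.6572
Stratum 2 (Smokers): n = 3699; a·d/n = 496·528/3699 = 70.7997; b·c/n = 2625·50/3699 = 35.4826
OR_MH = (518.1700 + 70.7997) / (160.6572 + 35.4826) = 588.9696 / 196.1397 = 3.00281

3.003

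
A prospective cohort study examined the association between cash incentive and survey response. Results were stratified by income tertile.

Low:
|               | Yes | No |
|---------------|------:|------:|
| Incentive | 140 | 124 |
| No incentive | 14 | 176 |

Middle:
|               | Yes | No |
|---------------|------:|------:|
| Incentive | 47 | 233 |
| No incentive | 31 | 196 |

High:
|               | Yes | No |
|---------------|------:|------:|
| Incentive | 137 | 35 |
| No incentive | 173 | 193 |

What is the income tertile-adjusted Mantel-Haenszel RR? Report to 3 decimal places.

2.145

RR_MH = Σ(aᵢ·n₀ᵢ/nᵢ) / Σ(cᵢ·n₁ᵢ/nᵢ), with n₁ᵢ = aᵢ+bᵢ (exposed), n₀ᵢ = cᵢ+dᵢ (unexposed), nᵢ = n₁ᵢ+n₀ᵢ.
Stratum 1 (Low): n₁ = 264, n₀ = 190, n = 454; a·n₀/n = 140·190/454 = 58.5903; c·n₁/n = 14·264/454 = 8.1410
Stratum 2 (Middle): n₁ = 280, n₀ = 227, n = 507; a·n₀/n = 47·227/507 = 21.0434; c·n₁/n = 31·280/507 = 17.1203
Stratum 3 (High): n₁ = 172, n₀ = 366, n = 538; a·n₀/n = 137·366/538 = 93.2007; c·n₁/n = 173·172/538 = 55.3086
RR_MH = (58.5903 + 21.0434 + 93.2007) / (8.1410 + 17.1203 + 55.3086) = 172.8344 / 80.5698 = 2.14515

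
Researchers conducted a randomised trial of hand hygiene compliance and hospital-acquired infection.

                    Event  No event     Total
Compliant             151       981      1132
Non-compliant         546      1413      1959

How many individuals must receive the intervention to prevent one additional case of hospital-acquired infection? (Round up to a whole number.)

Risk in treated group = 151/1132 = 0.13339; risk in control = 546/1959 = 0.27871.
Absolute risk reduction = 0.27871 − 0.13339 = 0.14532
NNT = 1 / ARR = 1 / 0.14532 = 6.881 → round up → 7

7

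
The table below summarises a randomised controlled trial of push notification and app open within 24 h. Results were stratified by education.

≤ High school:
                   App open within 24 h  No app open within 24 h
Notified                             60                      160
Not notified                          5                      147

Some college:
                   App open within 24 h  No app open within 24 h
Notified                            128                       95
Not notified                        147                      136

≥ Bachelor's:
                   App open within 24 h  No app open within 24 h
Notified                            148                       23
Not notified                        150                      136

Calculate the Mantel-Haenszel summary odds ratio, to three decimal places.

OR_MH = Σ(aᵢdᵢ/nᵢ) / Σ(bᵢcᵢ/nᵢ), where nᵢ is the stratum total.
Stratum 1 (≤ High school): n = 372; a·d/n = 60·147/372 = 23.7097; b·c/n = 160·5/372 = 2.1505
Stratum 2 (Some college): n = 506; a·d/n = 128·136/506 = 34.4032; b·c/n = 95·147/506 = 27.5988
Stratum 3 (≥ Bachelor's): n = 457; a·d/n = 148·136/457 = 44.0438; b·c/n = 23·150/457 = 7.5492
OR_MH = (23.7097 + 34.4032 + 44.0438) / (2.1505 + 27.5988 + 7.5492) = 102.1566 / 37.2986 = 2.73889

2.739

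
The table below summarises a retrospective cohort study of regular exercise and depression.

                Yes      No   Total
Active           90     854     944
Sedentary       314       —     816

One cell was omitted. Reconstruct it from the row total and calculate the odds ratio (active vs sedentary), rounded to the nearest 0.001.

The missing cell is in the unexposed row: 816 − 314 = 502.
So a = 90, b = 854, c = 314, d = 502.
OR = (a·d)/(b·c) = (90 × 502) / (854 × 314) = 45180 / 268156 = 0.16848

0.168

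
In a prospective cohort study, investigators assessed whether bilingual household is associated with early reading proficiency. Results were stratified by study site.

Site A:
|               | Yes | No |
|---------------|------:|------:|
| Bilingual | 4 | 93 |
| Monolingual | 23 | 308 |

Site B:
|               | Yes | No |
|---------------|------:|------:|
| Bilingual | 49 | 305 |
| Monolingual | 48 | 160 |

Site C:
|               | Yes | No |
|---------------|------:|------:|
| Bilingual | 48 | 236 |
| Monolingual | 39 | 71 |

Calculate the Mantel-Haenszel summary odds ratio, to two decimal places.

0.47

OR_MH = Σ(aᵢdᵢ/nᵢ) / Σ(bᵢcᵢ/nᵢ), where nᵢ is the stratum total.
Stratum 1 (Site A): n = 428; a·d/n = 4·308/428 = 2.8785; b·c/n = 93·23/428 = 4.9977
Stratum 2 (Site B): n = 562; a·d/n = 49·160/562 = 13.9502; b·c/n = 305·48/562 = 26.0498
Stratum 3 (Site C): n = 394; a·d/n = 48·71/394 = 8.6497; b·c/n = 236·39/394 = 23.3604
OR_MH = (2.8785 + 13.9502 + 8.6497) / (4.9977 + 26.0498 + 23.3604) = 25.4784 / 54.4079 = 0.46829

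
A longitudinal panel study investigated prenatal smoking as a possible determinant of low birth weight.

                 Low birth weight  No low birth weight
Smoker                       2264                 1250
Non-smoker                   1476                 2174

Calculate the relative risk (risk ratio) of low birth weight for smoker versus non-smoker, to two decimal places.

Cells: a = 2264, b = 1250, c = 1476, d = 2174.
Risk in exposed = 2264/3514 = 0.64428; risk in unexposed = 1476/3650 = 0.40438.
RR = 0.64428 / 0.40438 = 1.59324
The risk among the exposed is 1.59 times that among the unexposed.

1.59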